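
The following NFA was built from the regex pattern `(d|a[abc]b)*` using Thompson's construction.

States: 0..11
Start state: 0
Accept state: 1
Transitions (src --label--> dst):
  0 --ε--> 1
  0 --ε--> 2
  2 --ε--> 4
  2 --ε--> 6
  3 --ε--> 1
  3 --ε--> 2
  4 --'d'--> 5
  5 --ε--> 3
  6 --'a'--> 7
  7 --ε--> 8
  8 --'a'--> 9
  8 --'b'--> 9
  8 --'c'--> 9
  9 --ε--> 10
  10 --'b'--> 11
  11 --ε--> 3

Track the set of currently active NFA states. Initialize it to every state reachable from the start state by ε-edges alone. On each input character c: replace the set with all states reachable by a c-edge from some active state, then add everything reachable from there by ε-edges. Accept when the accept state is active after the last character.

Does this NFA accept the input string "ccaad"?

Answer: REJECT

Derivation:
S₀ = ε-closure({0}) = {0,1,2,4,6}
'c' @ 1: {}  — dead — no transitions
rest 'caad' ignored (set empty)
end set {} — state 1 not in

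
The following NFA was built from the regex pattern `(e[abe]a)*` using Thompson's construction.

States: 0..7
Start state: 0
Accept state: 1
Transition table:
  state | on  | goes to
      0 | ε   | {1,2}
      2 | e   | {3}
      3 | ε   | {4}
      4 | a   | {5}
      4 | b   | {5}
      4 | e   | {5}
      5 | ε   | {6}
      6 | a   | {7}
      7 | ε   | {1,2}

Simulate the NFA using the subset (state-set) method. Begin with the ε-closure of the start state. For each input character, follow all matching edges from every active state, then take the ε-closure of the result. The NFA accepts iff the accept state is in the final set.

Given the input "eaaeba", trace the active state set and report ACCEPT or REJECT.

initial (ε-close {0}): {0,1,2}
'e' @ 1: {3,4}
'a' @ 2: {5,6}
'a' @ 3: {1,2,7}  ✓accept
'e' @ 4: {3,4}
'b' @ 5: {5,6}
'a' @ 6: {1,2,7}  ✓accept
after full input: {1,2,7}  (accept=1 in)

Answer: ACCEPT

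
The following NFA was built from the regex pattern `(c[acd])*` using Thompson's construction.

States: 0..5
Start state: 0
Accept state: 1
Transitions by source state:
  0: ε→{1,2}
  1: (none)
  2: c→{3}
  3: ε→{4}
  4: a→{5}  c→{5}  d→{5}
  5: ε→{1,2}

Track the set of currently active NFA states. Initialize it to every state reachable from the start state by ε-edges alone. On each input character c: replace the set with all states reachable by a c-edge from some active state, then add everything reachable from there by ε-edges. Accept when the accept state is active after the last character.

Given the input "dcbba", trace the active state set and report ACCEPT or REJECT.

S₀ = ε-closure({0}) = {0,1,2}
'd' @ 1: {}  — no active states
rest 'cbba' ignored (set empty)
final: {}; accept 1 not in set

Answer: REJECT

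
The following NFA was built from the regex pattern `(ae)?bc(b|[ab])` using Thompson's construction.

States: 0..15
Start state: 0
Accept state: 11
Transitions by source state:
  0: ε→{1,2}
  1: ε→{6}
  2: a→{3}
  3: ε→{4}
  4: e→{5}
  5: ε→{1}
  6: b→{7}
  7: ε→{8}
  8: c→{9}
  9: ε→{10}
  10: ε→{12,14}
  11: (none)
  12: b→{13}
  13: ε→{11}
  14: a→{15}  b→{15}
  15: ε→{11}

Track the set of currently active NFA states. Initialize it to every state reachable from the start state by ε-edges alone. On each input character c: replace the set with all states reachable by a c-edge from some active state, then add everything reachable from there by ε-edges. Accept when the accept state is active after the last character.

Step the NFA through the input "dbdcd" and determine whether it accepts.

S₀ = ε-closure({0}) = {0,1,2,6}
'd' @ 1: {}  — no active states
rest 'bdcd' ignored (set empty)
final: {}; accept 11 not in set

Answer: REJECT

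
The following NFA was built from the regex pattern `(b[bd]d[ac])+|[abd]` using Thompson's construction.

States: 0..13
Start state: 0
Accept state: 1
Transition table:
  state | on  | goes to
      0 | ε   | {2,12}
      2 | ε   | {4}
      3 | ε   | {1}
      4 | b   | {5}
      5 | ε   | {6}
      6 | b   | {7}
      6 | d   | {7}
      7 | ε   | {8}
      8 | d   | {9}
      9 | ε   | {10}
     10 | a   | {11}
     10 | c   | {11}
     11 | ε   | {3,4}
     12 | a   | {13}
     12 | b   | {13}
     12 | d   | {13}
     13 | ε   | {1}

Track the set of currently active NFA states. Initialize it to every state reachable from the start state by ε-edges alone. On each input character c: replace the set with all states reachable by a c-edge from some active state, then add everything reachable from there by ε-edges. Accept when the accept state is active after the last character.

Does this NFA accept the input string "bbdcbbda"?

start: ε-closure({0}) = {0,2,4,12}
'b' @ 1: {1,5,6,13}  [accepting]
'b' @ 2: {7,8}
'd' @ 3: {9,10}
'c' @ 4: {1,3,4,11}  [accepting]
'b' @ 5: {5,6}
'b' @ 6: {7,8}
'd' @ 7: {9,10}
'a' @ 8: {1,3,4,11}  [accepting]
end set {1,3,4,11} — state 1 in

Answer: ACCEPT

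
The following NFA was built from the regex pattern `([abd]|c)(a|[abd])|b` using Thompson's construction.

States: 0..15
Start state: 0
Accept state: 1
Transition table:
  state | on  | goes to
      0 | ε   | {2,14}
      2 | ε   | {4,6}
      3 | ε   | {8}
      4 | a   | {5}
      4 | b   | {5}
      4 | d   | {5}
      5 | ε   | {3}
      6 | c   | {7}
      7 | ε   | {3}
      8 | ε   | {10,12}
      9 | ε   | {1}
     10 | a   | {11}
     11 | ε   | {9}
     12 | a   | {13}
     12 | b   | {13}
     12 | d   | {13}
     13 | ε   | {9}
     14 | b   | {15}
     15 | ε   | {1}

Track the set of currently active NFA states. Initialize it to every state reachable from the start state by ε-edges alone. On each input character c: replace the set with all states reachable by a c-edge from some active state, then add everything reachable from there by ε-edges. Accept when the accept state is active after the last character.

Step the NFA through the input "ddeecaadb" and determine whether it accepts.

Answer: REJECT

Steps:
start: ε-closure({0}) = {0,2,4,6,14}
'd' @ 1: {3,5,8,10,12}
'd' @ 2: {1,9,13}  [accepting]
'e' @ 3: {}  — no active states
rest 'ecaadb' ignored (set empty)
after full input: {}  (accept=1 not in)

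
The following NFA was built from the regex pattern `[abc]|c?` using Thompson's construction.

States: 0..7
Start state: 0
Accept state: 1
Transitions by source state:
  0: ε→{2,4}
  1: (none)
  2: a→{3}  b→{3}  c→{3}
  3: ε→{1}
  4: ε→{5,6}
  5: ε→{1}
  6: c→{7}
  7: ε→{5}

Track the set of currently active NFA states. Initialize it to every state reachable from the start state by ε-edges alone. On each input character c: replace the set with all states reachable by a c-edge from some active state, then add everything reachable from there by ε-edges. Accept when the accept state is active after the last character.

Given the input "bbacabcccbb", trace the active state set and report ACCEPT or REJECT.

start: ε-closure({0}) = {0,1,2,4,5,6}
'b' @ 1: {1,3}  ✓accept
'b' @ 2: {}  — state set empty
rest 'acabcccbb' ignored (set empty)
after full input: {}  (accept=1 not in)

Answer: REJECT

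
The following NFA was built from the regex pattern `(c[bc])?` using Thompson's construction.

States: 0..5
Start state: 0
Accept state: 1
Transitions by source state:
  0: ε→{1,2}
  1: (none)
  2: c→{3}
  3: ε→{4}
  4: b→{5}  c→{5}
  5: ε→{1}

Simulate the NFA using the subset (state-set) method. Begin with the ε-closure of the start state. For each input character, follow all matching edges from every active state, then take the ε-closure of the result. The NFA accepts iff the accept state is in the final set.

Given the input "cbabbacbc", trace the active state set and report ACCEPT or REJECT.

initial (ε-close {0}): {0,1,2}
'c' @ 1: {3,4}
'b' @ 2: {1,5}  ✓accept
'a' @ 3: {}  — dead — no transitions
rest 'bbacbc' ignored (set empty)
after full input: {}  (accept=1 not in)

Answer: REJECT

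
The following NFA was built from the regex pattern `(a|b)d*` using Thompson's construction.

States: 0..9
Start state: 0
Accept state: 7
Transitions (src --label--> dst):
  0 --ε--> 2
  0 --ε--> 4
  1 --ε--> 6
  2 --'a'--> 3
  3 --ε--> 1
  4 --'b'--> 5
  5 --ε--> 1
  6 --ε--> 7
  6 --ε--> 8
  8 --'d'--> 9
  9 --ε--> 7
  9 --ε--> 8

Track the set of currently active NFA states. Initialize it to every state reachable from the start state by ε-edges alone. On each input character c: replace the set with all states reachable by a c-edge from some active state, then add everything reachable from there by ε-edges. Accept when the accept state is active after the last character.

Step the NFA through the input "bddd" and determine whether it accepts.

Answer: ACCEPT

Steps:
initial (ε-close {0}): {0,2,4}
'b' @ 1: {1,5,6,7,8}  ✓accept
'd' @ 2: {7,8,9}  ✓accept
'd' @ 3: {7,8,9}  ✓accept
'd' @ 4: {7,8,9}  ✓accept
end set {7,8,9} — state 7 in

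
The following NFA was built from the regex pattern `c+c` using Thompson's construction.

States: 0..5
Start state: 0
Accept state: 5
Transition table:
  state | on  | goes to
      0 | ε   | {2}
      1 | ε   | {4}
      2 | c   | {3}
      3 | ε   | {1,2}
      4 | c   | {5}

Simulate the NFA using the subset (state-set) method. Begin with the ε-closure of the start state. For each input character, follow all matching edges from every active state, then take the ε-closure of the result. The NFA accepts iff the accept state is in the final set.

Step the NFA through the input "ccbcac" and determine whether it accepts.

Answer: REJECT

Derivation:
initial (ε-close {0}): {0,2}
'c' @ 1: {1,2,3,4}
'c' @ 2: {1,2,3,4,5}  [accepting]
'b' @ 3: {}  — no active states
rest 'cac' ignored (set empty)
after full input: {}  (accept=5 not in)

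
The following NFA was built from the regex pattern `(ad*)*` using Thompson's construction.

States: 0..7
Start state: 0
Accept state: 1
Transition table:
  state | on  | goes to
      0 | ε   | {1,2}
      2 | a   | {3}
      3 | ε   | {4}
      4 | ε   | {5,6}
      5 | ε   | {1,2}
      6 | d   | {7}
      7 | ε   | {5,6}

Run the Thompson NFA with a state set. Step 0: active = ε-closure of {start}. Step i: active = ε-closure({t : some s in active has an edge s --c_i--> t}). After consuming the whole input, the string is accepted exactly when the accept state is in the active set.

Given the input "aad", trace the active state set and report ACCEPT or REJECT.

Answer: ACCEPT

Steps:
S₀ = ε-closure({0}) = {0,1,2}
'a' @ 1: {1,2,3,4,5,6}  [accepting]
'a' @ 2: {1,2,3,4,5,6}  [accepting]
'd' @ 3: {1,2,5,6,7}  [accepting]
after full input: {1,2,5,6,7}  (accept=1 in)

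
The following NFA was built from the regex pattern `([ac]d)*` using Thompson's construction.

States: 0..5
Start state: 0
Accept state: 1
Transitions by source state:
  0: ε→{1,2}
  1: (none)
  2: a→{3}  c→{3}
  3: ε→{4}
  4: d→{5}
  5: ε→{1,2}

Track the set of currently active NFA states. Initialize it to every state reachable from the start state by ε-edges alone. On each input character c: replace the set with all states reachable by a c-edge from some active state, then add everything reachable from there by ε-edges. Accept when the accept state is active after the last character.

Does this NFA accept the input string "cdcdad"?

Answer: ACCEPT

Derivation:
S₀ = ε-closure({0}) = {0,1,2}
'c' @ 1: {3,4}
'd' @ 2: {1,2,5}  [accepting]
'c' @ 3: {3,4}
'd' @ 4: {1,2,5}  [accepting]
'a' @ 5: {3,4}
'd' @ 6: {1,2,5}  [accepting]
end set {1,2,5} — state 1 in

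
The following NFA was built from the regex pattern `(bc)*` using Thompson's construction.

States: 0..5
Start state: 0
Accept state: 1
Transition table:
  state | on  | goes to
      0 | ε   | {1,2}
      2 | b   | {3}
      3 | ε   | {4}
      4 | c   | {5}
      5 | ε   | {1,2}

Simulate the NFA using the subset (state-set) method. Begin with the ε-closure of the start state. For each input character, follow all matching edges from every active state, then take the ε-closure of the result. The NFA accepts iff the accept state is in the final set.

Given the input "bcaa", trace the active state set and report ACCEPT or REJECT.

start: ε-closure({0}) = {0,1,2}
'b' @ 1: {3,4}
'c' @ 2: {1,2,5}  [accepting]
'a' @ 3: {}  — dead — no transitions
rest 'a' ignored (set empty)
final: {}; accept 1 not in set

Answer: REJECT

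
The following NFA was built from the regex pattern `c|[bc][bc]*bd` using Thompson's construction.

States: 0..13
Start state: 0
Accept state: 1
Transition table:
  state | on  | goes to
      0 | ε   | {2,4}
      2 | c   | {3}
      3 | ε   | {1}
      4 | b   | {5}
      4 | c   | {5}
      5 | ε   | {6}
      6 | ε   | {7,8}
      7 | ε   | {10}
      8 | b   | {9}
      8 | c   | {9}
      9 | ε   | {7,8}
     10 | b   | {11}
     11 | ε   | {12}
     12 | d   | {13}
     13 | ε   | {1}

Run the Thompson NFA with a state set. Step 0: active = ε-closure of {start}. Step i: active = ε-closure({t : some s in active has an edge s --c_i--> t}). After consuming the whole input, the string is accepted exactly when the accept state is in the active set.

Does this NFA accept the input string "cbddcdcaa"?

Answer: REJECT

Trace:
initial (ε-close {0}): {0,2,4}
'c' @ 1: {1,3,5,6,7,8,10}  ✓accept
'b' @ 2: {7,8,9,10,11,12}
'd' @ 3: {1,13}  ✓accept
'd' @ 4: {}  — state set empty
rest 'cdcaa' ignored (set empty)
end set {} — state 1 not in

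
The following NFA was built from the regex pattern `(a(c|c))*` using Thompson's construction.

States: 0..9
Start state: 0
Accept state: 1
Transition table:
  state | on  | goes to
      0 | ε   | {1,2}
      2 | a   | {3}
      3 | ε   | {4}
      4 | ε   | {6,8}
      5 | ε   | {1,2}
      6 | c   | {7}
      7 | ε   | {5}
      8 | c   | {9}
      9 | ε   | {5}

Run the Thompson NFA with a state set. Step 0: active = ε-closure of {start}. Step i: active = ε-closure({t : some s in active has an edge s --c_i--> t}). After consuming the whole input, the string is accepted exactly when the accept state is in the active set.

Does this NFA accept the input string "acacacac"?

Answer: ACCEPT

Steps:
S₀ = ε-closure({0}) = {0,1,2}
'a' @ 1: {3,4,6,8}
'c' @ 2: {1,2,5,7,9}  [accepting]
'a' @ 3: {3,4,6,8}
'c' @ 4: {1,2,5,7,9}  [accepting]
'a' @ 5: {3,4,6,8}
'c' @ 6: {1,2,5,7,9}  [accepting]
'a' @ 7: {3,4,6,8}
'c' @ 8: {1,2,5,7,9}  [accepting]
final: {1,2,5,7,9}; accept 1 in set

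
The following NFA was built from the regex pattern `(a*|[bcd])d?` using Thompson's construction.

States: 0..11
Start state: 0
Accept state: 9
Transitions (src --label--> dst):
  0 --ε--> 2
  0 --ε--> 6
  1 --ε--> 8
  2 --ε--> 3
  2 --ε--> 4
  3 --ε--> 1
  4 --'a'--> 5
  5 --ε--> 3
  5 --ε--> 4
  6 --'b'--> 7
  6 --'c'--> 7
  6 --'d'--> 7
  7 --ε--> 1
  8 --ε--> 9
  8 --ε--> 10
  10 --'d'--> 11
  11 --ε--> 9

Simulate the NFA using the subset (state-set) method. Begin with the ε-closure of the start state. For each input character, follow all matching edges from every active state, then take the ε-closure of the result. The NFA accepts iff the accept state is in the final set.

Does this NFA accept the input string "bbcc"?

Answer: REJECT

Derivation:
initial (ε-close {0}): {0,1,2,3,4,6,8,9,10}
'b' @ 1: {1,7,8,9,10}  ✓accept
'b' @ 2: {}  — state set empty
rest 'cc' ignored (set empty)
final: {}; accept 9 not in set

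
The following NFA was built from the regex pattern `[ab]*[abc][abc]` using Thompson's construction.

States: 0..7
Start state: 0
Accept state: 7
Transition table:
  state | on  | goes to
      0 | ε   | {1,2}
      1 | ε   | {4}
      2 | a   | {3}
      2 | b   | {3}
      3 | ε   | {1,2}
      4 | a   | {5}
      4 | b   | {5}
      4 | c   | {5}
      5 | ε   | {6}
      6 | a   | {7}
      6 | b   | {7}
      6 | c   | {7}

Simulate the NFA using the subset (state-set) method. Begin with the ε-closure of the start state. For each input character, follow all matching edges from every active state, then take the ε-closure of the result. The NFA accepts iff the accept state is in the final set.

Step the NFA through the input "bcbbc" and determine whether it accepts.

S₀ = ε-closure({0}) = {0,1,2,4}
'b' @ 1: {1,2,3,4,5,6}
'c' @ 2: {5,6,7}  (accept∈set)
'b' @ 3: {7}  (accept∈set)
'b' @ 4: {}  — no active states
rest 'c' ignored (set empty)
end set {} — state 7 not in

Answer: REJECT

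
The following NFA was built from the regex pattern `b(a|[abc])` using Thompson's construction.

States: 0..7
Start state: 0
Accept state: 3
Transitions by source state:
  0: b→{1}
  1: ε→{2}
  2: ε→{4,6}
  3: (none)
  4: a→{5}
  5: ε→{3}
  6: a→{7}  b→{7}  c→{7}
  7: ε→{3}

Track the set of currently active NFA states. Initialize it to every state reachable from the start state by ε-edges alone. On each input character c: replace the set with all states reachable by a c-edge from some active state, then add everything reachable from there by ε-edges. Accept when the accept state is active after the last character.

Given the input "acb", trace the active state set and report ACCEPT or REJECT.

Answer: REJECT

Steps:
start: ε-closure({0}) = {0}
'a' @ 1: {}  — state set empty
rest 'cb' ignored (set empty)
final: {}; accept 3 not in set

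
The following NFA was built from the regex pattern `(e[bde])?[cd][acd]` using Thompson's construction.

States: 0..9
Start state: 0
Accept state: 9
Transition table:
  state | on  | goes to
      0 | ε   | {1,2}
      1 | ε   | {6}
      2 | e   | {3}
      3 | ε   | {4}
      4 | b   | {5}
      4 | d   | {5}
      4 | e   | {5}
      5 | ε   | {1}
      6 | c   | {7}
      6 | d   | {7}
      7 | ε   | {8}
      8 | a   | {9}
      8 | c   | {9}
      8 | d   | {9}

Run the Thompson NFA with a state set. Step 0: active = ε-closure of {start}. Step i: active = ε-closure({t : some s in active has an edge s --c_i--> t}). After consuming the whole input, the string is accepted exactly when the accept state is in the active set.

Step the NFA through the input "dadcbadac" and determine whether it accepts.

S₀ = ε-closure({0}) = {0,1,2,6}
'd' @ 1: {7,8}
'a' @ 2: {9}  [accepting]
'd' @ 3: {}  — no active states
rest 'cbadac' ignored (set empty)
end set {} — state 9 not in

Answer: REJECT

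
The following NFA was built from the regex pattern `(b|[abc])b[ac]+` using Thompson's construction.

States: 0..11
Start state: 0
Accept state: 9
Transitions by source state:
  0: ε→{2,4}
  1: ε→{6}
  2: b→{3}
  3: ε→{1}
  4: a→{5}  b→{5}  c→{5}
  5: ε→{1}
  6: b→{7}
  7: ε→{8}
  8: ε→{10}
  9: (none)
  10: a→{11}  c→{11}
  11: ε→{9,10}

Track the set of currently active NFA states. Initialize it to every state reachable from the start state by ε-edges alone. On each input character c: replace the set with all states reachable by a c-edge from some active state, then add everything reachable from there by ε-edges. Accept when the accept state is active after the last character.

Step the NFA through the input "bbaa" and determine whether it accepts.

initial (ε-close {0}): {0,2,4}
'b' @ 1: {1,3,5,6}
'b' @ 2: {7,8,10}
'a' @ 3: {9,10,11}  (accept∈set)
'a' @ 4: {9,10,11}  (accept∈set)
final: {9,10,11}; accept 9 in set

Answer: ACCEPT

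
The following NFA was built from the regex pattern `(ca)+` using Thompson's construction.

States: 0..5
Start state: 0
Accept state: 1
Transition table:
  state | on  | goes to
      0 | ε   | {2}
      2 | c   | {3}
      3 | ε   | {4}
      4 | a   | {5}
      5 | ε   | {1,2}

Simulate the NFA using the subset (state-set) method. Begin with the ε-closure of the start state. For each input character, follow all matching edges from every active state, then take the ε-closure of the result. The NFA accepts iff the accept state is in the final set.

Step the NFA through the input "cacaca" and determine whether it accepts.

Answer: ACCEPT

Steps:
S₀ = ε-closure({0}) = {0,2}
'c' @ 1: {3,4}
'a' @ 2: {1,2,5}  (accept∈set)
'c' @ 3: {3,4}
'a' @ 4: {1,2,5}  (accept∈set)
'c' @ 5: {3,4}
'a' @ 6: {1,2,5}  (accept∈set)
after full input: {1,2,5}  (accept=1 in)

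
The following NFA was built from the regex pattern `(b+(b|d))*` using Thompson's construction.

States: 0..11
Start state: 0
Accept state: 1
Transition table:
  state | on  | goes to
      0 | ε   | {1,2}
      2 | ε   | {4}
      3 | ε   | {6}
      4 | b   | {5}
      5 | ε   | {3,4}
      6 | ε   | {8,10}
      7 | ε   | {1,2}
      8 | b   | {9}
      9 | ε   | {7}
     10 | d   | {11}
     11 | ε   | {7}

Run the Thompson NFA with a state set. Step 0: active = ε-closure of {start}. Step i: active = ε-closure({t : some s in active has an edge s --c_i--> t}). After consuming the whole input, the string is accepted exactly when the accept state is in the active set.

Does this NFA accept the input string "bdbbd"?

S₀ = ε-closure({0}) = {0,1,2,4}
'b' @ 1: {3,4,5,6,8,10}
'd' @ 2: {1,2,4,7,11}  (accept∈set)
'b' @ 3: {3,4,5,6,8,10}
'b' @ 4: {1,2,3,4,5,6,7,8,9,10}  (accept∈set)
'd' @ 5: {1,2,4,7,11}  (accept∈set)
end set {1,2,4,7,11} — state 1 in

Answer: ACCEPT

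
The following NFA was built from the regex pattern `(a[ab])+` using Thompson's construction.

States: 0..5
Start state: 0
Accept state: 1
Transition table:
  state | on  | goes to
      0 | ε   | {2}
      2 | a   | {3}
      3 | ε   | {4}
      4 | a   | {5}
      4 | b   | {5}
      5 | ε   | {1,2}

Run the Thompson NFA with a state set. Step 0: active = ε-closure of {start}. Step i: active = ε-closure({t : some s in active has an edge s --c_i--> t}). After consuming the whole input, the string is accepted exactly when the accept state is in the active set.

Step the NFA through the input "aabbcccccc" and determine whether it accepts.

Answer: REJECT

Trace:
S₀ = ε-closure({0}) = {0,2}
'a' @ 1: {3,4}
'a' @ 2: {1,2,5}  [accepting]
'b' @ 3: {}  — dead — no transitions
rest 'bcccccc' ignored (set empty)
end set {} — state 1 not in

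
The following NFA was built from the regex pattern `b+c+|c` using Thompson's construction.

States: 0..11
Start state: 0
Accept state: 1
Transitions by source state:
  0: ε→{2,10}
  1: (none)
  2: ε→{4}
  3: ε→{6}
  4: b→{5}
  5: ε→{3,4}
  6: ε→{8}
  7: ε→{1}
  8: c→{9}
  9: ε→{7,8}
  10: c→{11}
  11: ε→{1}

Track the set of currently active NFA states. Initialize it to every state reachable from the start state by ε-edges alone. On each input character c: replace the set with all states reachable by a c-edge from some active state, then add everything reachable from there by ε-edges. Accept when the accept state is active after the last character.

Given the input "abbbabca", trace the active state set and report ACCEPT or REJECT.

Answer: REJECT

Trace:
start: ε-closure({0}) = {0,2,4,10}
'a' @ 1: {}  — no active states
rest 'bbbabca' ignored (set empty)
final: {}; accept 1 not in set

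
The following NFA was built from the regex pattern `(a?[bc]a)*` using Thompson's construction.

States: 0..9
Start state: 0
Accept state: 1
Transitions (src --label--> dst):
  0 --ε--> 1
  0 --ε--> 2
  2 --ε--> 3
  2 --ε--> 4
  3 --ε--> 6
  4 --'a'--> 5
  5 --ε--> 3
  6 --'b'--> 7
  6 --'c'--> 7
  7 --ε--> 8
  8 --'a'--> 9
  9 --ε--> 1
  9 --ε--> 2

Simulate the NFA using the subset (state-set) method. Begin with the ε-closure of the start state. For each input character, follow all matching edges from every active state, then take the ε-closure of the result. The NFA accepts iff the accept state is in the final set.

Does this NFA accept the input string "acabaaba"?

start: ε-closure({0}) = {0,1,2,3,4,6}
'a' @ 1: {3,5,6}
'c' @ 2: {7,8}
'a' @ 3: {1,2,3,4,6,9}  ✓accept
'b' @ 4: {7,8}
'a' @ 5: {1,2,3,4,6,9}  ✓accept
'a' @ 6: {3,5,6}
'b' @ 7: {7,8}
'a' @ 8: {1,2,3,4,6,9}  ✓accept
after full input: {1,2,3,4,6,9}  (accept=1 in)

Answer: ACCEPT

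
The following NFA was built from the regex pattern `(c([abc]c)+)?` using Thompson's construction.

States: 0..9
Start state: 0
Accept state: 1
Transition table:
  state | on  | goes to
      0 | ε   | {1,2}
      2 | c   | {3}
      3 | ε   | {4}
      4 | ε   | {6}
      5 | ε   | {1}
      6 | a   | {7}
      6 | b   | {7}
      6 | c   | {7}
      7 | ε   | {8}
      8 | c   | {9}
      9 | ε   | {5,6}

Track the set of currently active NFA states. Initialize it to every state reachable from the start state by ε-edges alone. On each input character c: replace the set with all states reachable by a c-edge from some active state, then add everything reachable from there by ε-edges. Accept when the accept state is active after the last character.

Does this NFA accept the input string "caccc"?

initial (ε-close {0}): {0,1,2}
'c' @ 1: {3,4,6}
'a' @ 2: {7,8}
'c' @ 3: {1,5,6,9}  ✓accept
'c' @ 4: {7,8}
'c' @ 5: {1,5,6,9}  ✓accept
final: {1,5,6,9}; accept 1 in set

Answer: ACCEPT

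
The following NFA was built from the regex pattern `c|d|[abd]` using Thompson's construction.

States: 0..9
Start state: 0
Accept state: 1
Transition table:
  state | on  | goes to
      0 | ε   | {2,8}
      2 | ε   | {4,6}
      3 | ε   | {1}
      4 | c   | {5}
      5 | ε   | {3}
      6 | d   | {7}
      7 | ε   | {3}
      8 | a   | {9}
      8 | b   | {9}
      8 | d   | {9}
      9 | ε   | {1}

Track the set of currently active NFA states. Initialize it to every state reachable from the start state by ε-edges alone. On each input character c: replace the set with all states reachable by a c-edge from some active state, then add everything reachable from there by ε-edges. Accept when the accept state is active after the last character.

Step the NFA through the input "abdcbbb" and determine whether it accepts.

Answer: REJECT

Derivation:
initial (ε-close {0}): {0,2,4,6,8}
'a' @ 1: {1,9}  [accepting]
'b' @ 2: {}  — dead — no transitions
rest 'dcbbb' ignored (set empty)
end set {} — state 1 not in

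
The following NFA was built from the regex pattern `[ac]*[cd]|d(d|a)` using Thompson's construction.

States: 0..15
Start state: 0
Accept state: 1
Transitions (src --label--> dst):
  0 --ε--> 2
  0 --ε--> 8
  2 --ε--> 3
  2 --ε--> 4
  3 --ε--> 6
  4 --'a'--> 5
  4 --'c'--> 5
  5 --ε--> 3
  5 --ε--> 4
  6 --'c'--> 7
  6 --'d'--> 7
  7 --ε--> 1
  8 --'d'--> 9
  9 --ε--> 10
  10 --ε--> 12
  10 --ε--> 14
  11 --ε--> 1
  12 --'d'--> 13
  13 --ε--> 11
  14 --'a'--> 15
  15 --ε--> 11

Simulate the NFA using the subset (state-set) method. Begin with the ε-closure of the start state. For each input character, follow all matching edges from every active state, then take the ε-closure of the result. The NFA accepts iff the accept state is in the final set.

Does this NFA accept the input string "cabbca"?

initial (ε-close {0}): {0,2,3,4,6,8}
'c' @ 1: {1,3,4,5,6,7}  ✓accept
'a' @ 2: {3,4,5,6}
'b' @ 3: {}  — dead — no transitions
rest 'bca' ignored (set empty)
after full input: {}  (accept=1 not in)

Answer: REJECT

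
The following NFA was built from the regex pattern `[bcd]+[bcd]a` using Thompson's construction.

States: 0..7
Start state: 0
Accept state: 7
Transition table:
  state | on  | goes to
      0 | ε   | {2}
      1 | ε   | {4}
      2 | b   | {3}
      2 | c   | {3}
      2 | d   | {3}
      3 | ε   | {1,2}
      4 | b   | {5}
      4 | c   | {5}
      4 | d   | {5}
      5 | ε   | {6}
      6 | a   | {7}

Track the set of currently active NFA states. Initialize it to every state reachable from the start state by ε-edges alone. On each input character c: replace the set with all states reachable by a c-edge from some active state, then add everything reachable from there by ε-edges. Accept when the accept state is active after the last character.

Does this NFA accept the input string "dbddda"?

S₀ = ε-closure({0}) = {0,2}
'd' @ 1: {1,2,3,4}
'b' @ 2: {1,2,3,4,5,6}
'd' @ 3: {1,2,3,4,5,6}
'd' @ 4: {1,2,3,4,5,6}
'd' @ 5: {1,2,3,4,5,6}
'a' @ 6: {7}  ✓accept
final: {7}; accept 7 in set

Answer: ACCEPT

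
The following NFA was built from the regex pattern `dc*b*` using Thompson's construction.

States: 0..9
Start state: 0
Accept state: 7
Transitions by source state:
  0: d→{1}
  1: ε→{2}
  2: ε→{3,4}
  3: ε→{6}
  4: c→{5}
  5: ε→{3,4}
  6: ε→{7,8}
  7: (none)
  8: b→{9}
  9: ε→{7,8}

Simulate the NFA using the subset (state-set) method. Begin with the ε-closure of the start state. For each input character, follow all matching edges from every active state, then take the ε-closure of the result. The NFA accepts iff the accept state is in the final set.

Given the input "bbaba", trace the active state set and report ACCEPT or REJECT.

Answer: REJECT

Derivation:
S₀ = ε-closure({0}) = {0}
'b' @ 1: {}  — no active states
rest 'baba' ignored (set empty)
final: {}; accept 7 not in set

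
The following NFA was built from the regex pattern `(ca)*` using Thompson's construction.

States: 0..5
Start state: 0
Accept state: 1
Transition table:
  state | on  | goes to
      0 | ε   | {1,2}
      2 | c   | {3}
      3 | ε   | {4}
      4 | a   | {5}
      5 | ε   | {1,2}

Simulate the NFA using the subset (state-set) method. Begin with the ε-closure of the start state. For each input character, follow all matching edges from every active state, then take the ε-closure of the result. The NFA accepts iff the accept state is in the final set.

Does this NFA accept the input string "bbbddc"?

initial (ε-close {0}): {0,1,2}
'b' @ 1: {}  — state set empty
rest 'bbddc' ignored (set empty)
after full input: {}  (accept=1 not in)

Answer: REJECT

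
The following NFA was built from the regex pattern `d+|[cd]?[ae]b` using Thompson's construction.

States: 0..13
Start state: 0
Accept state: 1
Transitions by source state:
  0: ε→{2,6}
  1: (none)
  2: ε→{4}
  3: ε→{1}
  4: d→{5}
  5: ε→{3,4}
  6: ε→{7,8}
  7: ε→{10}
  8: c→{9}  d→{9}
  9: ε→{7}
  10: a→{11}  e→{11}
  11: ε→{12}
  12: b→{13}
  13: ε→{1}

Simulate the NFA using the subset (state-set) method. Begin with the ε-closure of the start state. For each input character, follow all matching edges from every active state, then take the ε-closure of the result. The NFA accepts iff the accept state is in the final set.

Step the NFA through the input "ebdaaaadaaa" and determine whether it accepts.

S₀ = ε-closure({0}) = {0,2,4,6,7,8,10}
'e' @ 1: {11,12}
'b' @ 2: {1,13}  [accepting]
'd' @ 3: {}  — no active states
rest 'aaaadaaa' ignored (set empty)
final: {}; accept 1 not in set

Answer: REJECT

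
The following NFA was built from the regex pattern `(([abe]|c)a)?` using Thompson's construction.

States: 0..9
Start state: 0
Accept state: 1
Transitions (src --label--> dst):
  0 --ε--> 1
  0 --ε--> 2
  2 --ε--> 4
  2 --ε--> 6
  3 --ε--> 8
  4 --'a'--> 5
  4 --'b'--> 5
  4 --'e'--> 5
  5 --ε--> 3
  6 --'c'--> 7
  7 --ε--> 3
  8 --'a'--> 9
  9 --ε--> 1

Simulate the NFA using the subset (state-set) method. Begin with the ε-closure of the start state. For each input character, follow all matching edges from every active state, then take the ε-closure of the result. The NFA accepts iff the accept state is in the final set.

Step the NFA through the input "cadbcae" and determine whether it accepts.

initial (ε-close {0}): {0,1,2,4,6}
'c' @ 1: {3,7,8}
'a' @ 2: {1,9}  ✓accept
'd' @ 3: {}  — state set empty
rest 'bcae' ignored (set empty)
end set {} — state 1 not in

Answer: REJECT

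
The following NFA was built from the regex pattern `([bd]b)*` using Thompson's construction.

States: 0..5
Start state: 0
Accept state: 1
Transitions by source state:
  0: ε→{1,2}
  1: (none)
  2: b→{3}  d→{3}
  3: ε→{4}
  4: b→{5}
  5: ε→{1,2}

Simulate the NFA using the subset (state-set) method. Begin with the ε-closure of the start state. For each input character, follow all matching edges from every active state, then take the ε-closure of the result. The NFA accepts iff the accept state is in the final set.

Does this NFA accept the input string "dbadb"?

initial (ε-close {0}): {0,1,2}
'd' @ 1: {3,4}
'b' @ 2: {1,2,5}  ✓accept
'a' @ 3: {}  — state set empty
rest 'db' ignored (set empty)
final: {}; accept 1 not in set

Answer: REJECT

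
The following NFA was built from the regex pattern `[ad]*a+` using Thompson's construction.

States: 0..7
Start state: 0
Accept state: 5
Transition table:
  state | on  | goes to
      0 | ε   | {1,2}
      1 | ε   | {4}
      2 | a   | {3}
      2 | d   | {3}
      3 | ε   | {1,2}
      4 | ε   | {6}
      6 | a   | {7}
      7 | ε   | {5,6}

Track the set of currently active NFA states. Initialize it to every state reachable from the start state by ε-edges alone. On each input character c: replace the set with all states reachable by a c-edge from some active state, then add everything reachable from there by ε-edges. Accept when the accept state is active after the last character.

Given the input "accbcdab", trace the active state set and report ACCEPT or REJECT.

S₀ = ε-closure({0}) = {0,1,2,4,6}
'a' @ 1: {1,2,3,4,5,6,7}  [accepting]
'c' @ 2: {}  — dead — no transitions
rest 'cbcdab' ignored (set empty)
final: {}; accept 5 not in set

Answer: REJECT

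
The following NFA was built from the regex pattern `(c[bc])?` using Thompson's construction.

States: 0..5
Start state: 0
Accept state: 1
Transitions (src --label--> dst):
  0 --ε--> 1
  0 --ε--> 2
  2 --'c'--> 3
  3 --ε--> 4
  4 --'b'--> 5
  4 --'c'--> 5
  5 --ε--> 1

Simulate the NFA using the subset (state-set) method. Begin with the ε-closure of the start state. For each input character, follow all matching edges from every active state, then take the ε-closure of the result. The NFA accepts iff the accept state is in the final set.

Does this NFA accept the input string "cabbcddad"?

initial (ε-close {0}): {0,1,2}
'c' @ 1: {3,4}
'a' @ 2: {}  — state set empty
rest 'bbcddad' ignored (set empty)
after full input: {}  (accept=1 not in)

Answer: REJECT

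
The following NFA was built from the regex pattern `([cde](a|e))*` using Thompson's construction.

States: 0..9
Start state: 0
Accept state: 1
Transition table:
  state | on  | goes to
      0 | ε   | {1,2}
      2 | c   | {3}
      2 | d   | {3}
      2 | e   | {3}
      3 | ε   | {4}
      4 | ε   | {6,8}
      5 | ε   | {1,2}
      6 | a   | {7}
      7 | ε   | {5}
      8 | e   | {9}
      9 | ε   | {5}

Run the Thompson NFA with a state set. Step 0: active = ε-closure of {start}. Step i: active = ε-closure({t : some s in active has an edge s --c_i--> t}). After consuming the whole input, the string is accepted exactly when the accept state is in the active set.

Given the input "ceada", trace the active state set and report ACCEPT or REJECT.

start: ε-closure({0}) = {0,1,2}
'c' @ 1: {3,4,6,8}
'e' @ 2: {1,2,5,9}  [accepting]
'a' @ 3: {}  — dead — no transitions
rest 'da' ignored (set empty)
final: {}; accept 1 not in set

Answer: REJECT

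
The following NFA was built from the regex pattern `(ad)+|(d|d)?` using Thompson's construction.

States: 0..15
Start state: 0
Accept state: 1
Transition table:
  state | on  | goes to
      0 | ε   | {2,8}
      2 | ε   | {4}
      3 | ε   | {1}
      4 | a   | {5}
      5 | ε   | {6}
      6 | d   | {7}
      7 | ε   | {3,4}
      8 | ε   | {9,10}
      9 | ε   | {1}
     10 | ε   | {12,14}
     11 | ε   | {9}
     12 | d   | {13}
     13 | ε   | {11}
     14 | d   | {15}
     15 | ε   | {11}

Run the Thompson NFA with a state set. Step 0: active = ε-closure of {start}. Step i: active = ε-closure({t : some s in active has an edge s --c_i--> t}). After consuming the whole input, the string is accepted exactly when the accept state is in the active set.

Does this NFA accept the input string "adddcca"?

start: ε-closure({0}) = {0,1,2,4,8,9,10,12,14}
'a' @ 1: {5,6}
'd' @ 2: {1,3,4,7}  ✓accept
'd' @ 3: {}  — state set empty
rest 'dcca' ignored (set empty)
final: {}; accept 1 not in set

Answer: REJECT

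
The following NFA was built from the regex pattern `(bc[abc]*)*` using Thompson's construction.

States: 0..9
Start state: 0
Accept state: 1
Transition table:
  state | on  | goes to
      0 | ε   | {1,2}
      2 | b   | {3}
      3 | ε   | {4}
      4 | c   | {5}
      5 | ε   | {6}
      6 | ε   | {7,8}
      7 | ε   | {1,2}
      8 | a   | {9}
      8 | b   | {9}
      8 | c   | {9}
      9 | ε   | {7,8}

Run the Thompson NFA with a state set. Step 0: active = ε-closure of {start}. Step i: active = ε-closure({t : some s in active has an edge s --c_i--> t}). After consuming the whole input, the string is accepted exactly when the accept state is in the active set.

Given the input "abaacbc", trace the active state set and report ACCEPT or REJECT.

initial (ε-close {0}): {0,1,2}
'a' @ 1: {}  — dead — no transitions
rest 'baacbc' ignored (set empty)
after full input: {}  (accept=1 not in)

Answer: REJECT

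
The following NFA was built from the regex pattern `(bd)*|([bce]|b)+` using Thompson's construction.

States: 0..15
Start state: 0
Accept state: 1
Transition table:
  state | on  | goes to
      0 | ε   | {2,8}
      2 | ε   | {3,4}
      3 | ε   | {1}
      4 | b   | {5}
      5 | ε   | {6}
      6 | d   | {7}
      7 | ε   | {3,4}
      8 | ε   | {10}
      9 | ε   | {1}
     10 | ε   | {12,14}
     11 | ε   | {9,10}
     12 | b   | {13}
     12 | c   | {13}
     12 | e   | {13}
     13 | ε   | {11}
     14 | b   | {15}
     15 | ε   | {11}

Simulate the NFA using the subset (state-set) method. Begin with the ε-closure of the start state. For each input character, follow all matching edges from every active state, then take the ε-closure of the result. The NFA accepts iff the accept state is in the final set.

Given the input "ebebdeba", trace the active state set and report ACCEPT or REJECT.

Answer: REJECT

Steps:
S₀ = ε-closure({0}) = {0,1,2,3,4,8,10,12,14}
'e' @ 1: {1,9,10,11,12,13,14}  [accepting]
'b' @ 2: {1,9,10,11,12,13,14,15}  [accepting]
'e' @ 3: {1,9,10,11,12,13,14}  [accepting]
'b' @ 4: {1,9,10,11,12,13,14,15}  [accepting]
'd' @ 5: {}  — state set empty
rest 'eba' ignored (set empty)
after full input: {}  (accept=1 not in)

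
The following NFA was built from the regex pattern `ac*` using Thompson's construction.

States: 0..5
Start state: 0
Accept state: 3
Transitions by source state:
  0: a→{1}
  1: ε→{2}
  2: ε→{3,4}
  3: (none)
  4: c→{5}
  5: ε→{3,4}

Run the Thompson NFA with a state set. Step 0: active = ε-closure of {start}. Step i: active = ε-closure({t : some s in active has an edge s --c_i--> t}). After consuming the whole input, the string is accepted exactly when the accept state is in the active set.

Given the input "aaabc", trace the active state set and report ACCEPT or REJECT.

S₀ = ε-closure({0}) = {0}
'a' @ 1: {1,2,3,4}  (accept∈set)
'a' @ 2: {}  — no active states
rest 'abc' ignored (set empty)
after full input: {}  (accept=3 not in)

Answer: REJECT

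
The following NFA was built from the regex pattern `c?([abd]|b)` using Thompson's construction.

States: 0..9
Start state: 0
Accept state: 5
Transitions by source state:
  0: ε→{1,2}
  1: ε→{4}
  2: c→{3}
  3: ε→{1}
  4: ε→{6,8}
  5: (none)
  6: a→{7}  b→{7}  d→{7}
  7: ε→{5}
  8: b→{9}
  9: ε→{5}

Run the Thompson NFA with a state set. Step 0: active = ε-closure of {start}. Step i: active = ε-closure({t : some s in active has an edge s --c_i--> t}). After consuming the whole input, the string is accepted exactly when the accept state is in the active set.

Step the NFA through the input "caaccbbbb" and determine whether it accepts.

S₀ = ε-closure({0}) = {0,1,2,4,6,8}
'c' @ 1: {1,3,4,6,8}
'a' @ 2: {5,7}  (accept∈set)
'a' @ 3: {}  — dead — no transitions
rest 'ccbbbb' ignored (set empty)
after full input: {}  (accept=5 not in)

Answer: REJECT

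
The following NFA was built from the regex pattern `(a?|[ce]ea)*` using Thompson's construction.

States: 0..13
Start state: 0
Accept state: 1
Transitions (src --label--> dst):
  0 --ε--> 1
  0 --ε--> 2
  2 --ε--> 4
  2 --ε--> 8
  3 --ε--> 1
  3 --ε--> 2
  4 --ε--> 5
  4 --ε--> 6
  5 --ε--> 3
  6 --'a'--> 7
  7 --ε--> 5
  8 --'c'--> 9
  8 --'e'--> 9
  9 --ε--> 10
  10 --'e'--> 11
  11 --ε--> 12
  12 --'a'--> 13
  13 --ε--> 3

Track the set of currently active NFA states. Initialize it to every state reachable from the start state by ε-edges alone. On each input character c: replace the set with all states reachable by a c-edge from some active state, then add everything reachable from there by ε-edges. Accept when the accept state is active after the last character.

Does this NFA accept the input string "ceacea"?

Answer: ACCEPT

Trace:
S₀ = ε-closure({0}) = {0,1,2,3,4,5,6,8}
'c' @ 1: {9,10}
'e' @ 2: {11,12}
'a' @ 3: {1,2,3,4,5,6,8,13}  (accept∈set)
'c' @ 4: {9,10}
'e' @ 5: {11,12}
'a' @ 6: {1,2,3,4,5,6,8,13}  (accept∈set)
end set {1,2,3,4,5,6,8,13} — state 1 in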